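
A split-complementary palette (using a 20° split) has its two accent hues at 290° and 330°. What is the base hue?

130°

The accents sit 20° either side of the complement, so the complement is their short-arc midpoint on the wheel.
Short-arc midpoint of 290° and 330°: 310°.
Base is 180° from the complement: 310 − 180 = 130°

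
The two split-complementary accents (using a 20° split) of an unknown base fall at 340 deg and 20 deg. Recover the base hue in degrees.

The accents sit 20° either side of the complement, so the complement is their short-arc midpoint on the wheel.
Short-arc midpoint of 340° and 20°: 0°.
Base is 180° from the complement: 0 − 180 = -180 → -180 + 360 = 180°

180°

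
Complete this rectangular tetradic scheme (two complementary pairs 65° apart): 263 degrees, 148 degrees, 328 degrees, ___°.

83°

A rectangular tetradic uses two complementary pairs 65° apart: offsets 0°, 65°, 180°, 245°.
Among {148°, 263°, 328°}, 328° and 148° are a 180° pair.
The remaining hue 263° needs its own complement: 263 + 180 = 443 → 443 − 360 = 83°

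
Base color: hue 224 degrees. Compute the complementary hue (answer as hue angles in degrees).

44°

The complement sits 180° across the wheel.
224 + 180 = 404 → 404 − 360 = 44°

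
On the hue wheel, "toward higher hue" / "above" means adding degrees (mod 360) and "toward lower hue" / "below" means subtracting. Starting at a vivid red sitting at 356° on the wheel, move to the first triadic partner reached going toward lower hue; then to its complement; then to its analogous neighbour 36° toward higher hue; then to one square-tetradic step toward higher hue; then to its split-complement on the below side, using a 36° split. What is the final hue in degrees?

triadic ↓ −120°: 356 − 120 = 236°
complement +180°: 236 + 180 = 416 → 416 − 360 = 56°
analog 36° ↑ +36°: 56 + 36 = 92°
square ↑ +90°: 92 + 90 = 182°
split-comp 36° ↓ +144°: 182 + 144 = 326°

326°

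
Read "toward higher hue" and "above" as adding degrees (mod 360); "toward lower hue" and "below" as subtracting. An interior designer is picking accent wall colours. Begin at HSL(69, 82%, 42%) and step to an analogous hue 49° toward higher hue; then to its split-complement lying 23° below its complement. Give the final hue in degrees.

+49° (analog 49° ↑): 69 + 49 = 118°
+157° (split-comp 23° ↓): 118 + 157 = 275°

275°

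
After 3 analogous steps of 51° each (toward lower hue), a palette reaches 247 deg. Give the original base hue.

40°

3 steps of 51° (toward lower hue) give a net shift of −153°.
Start = end − shift: 247 + 153 = 400 → 400 − 360 = 40°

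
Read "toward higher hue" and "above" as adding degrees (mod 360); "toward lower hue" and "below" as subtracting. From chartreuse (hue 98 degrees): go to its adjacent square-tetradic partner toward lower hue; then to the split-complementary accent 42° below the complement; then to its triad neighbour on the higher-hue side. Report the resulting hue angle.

266°

98 − 90 = 8°   (square ↓)
8 + 138 = 146°   (split-comp 42° ↓)
146 + 120 = 266°   (triadic ↑)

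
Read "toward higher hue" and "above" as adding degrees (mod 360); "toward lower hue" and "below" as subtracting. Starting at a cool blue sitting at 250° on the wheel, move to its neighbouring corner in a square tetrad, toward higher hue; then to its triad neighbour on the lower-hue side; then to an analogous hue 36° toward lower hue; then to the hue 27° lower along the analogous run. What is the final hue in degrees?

250 + 90 = 340°   (square ↑)
340 − 120 = 220°   (triadic ↓)
220 − 36 = 184°   (analog 36° ↓)
184 − 27 = 157°   (analog 27° ↓)

157°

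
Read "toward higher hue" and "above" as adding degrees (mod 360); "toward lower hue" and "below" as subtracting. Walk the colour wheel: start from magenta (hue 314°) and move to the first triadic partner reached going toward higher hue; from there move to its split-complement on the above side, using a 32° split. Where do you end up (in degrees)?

286°

314 + 120 = 434 → 434 − 360 = 74°   (triadic ↑)
74 + 212 = 286°   (split-comp 32° ↑)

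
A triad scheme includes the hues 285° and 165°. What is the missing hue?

A triad places three hues 120° apart.
The full set through 165° is {45°, 165°, 285°}.
Given {165°, 285°}, the missing hue is 45°.

45°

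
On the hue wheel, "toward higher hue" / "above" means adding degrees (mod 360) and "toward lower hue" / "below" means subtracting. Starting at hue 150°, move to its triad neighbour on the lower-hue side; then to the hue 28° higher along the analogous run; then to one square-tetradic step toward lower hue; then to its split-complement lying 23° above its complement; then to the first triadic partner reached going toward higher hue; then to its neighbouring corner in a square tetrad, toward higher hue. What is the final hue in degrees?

21°

−120° (triadic ↓): 150 − 120 = 30°
+28° (analog 28° ↑): 30 + 28 = 58°
−90° (square ↓): 58 − 90 = -32 → -32 + 360 = 328°
+203° (split-comp 23° ↑): 328 + 203 = 531 → 531 − 360 = 171°
+120° (triadic ↑): 171 + 120 = 291°
+90° (square ↑): 291 + 90 = 381 → 381 − 360 = 21°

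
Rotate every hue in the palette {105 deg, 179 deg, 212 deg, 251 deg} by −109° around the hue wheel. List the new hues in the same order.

356°, 70°, 103°, 142°

105 − 109 = -4 → -4 + 360 = 356°
179 − 109 = 70°
212 − 109 = 103°
251 − 109 = 142°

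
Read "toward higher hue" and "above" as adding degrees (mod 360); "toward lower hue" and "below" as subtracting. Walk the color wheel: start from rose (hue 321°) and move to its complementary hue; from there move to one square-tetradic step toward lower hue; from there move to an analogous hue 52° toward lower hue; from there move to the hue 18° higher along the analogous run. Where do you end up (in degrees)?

complement +180°: 321 + 180 = 501 → 501 − 360 = 141°
square ↓ −90°: 141 − 90 = 51°
analog 52° ↓ −52°: 51 − 52 = -1 → -1 + 360 = 359°
analog 18° ↑ +18°: 359 + 18 = 377 → 377 − 360 = 17°

17°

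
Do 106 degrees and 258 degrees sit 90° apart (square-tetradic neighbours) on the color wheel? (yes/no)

Angular distance: |106 − 258| = 152 = 152°.
90° apart (square-tetradic neighbours) requires 90°.

no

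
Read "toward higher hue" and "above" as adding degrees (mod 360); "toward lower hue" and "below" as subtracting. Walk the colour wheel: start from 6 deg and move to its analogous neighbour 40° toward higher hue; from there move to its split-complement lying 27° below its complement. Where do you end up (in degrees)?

+40° (analog 40° ↑): 6 + 40 = 46°
+153° (split-comp 27° ↓): 46 + 153 = 199°

199°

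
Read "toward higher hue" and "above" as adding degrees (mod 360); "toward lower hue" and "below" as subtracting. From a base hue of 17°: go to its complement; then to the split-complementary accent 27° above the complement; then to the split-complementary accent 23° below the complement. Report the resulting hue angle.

complement +180°: 17 + 180 = 197°
split-comp 27° ↑ +207°: 197 + 207 = 404 → 404 − 360 = 44°
split-comp 23° ↓ +157°: 44 + 157 = 201°

201°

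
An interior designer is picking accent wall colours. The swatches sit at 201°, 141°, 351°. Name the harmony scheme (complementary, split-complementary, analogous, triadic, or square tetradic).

split-complementary

Sort the hues: 141°, 201°, 351°.
Successive gaps around the wheel: 60°, 150°, 150°.
Two 150° gaps and one 60° gap — a base hue opposite a pair of accents 30° either side of its complement — is the split-complementary pattern.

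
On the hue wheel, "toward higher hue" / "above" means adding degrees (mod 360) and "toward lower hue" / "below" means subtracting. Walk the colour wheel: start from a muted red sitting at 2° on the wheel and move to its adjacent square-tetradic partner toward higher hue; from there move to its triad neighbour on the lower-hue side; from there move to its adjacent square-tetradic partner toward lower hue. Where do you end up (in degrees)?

242°

square ↑ +90°: 2 + 90 = 92°
triadic ↓ −120°: 92 − 120 = -28 → -28 + 360 = 332°
square ↓ −90°: 332 − 90 = 242°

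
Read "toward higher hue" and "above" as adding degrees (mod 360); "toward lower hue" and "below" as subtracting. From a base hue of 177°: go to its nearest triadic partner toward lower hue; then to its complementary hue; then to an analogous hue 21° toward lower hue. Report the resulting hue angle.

177 − 120 = 57°   (triadic ↓)
57 + 180 = 237°   (complement)
237 − 21 = 216°   (analog 21° ↓)

216°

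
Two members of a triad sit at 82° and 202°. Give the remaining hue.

A triad spaces three hues 120° apart.
The full set is {82°, 202°, 322°}.

322°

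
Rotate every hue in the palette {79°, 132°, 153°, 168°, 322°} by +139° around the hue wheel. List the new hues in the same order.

218°, 271°, 292°, 307°, 101°

79 + 139 = 218°
132 + 139 = 271°
153 + 139 = 292°
168 + 139 = 307°
322 + 139 = 461 → 461 − 360 = 101°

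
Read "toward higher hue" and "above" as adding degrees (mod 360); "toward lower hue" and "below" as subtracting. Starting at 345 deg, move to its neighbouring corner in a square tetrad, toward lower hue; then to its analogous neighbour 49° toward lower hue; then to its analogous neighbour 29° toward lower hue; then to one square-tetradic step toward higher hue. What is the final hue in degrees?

square ↓ −90°: 345 − 90 = 255°
analog 49° ↓ −49°: 255 − 49 = 206°
analog 29° ↓ −29°: 206 − 29 = 177°
square ↑ +90°: 177 + 90 = 267°

267°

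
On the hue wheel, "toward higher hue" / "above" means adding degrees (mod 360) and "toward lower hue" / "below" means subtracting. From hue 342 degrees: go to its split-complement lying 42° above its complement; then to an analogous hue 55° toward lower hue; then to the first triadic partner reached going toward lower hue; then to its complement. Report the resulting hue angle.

342 + 222 = 564 → 564 − 360 = 204°   (split-comp 42° ↑)
204 − 55 = 149°   (analog 55° ↓)
149 − 120 = 29°   (triadic ↓)
29 + 180 = 209°   (complement)

209°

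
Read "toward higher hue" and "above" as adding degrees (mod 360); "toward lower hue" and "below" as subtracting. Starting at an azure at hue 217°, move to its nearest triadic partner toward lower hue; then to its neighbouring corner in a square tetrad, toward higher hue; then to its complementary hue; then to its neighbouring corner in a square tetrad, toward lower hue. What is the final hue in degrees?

277°

217 − 120 = 97°   (triadic ↓)
97 + 90 = 187°   (square ↑)
187 + 180 = 367 → 367 − 360 = 7°   (complement)
7 − 90 = -83 → -83 + 360 = 277°   (square ↓)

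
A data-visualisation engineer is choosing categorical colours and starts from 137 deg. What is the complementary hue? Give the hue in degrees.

The complement sits 180° across the wheel.
137 + 180 = 317°

317°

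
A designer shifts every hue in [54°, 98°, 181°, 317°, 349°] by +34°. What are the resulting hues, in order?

88°, 132°, 215°, 351°, 23°

54 + 34 = 88°
98 + 34 = 132°
181 + 34 = 215°
317 + 34 = 351°
349 + 34 = 383 → 383 − 360 = 23°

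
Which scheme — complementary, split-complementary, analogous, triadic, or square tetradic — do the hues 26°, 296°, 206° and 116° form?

Sort the hues: 26°, 116°, 206°, 296°.
Successive gaps around the wheel: 90°, 90°, 90°, 90°.
Four hues every 90° form a square tetradic scheme.

square tetradic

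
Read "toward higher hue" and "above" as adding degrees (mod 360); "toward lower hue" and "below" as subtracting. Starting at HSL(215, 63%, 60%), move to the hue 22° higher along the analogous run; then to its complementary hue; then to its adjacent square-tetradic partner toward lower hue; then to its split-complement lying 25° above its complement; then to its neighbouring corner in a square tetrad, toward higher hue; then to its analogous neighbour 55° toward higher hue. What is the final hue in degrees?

317°

+22° (analog 22° ↑): 215 + 22 = 237°
+180° (complement): 237 + 180 = 417 → 417 − 360 = 57°
−90° (square ↓): 57 − 90 = -33 → -33 + 360 = 327°
+205° (split-comp 25° ↑): 327 + 205 = 532 → 532 − 360 = 172°
+90° (square ↑): 172 + 90 = 262°
+55° (analog 55° ↑): 262 + 55 = 317°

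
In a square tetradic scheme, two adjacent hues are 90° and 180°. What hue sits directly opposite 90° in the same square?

270°

A square tetradic scheme places four hues 90° apart; opposite corners are 180° apart.
90 + 180 = 270°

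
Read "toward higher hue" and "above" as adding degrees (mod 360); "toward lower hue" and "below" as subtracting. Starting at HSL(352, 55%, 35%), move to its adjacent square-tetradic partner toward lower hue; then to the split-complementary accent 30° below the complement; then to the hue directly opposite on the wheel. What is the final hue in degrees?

−90° (square ↓): 352 − 90 = 262°
+150° (split-comp 30° ↓): 262 + 150 = 412 → 412 − 360 = 52°
+180° (complement): 52 + 180 = 232°

232°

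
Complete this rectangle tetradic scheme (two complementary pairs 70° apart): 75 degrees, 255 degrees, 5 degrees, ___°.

A rectangular tetradic uses two complementary pairs 70° apart: offsets 0°, 70°, 180°, 250°.
Among {5°, 75°, 255°}, 75° and 255° are a 180° pair.
The remaining hue 5° needs its own complement: 5 + 180 = 185°

185°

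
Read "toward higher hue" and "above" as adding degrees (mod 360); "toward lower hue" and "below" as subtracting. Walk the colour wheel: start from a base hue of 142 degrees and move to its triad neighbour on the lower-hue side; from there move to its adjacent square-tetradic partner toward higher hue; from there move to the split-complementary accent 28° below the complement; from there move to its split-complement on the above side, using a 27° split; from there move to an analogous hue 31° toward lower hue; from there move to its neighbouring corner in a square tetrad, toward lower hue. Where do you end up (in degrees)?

350°

−120° (triadic ↓): 142 − 120 = 22°
+90° (square ↑): 22 + 90 = 112°
+152° (split-comp 28° ↓): 112 + 152 = 264°
+207° (split-comp 27° ↑): 264 + 207 = 471 → 471 − 360 = 111°
−31° (analog 31° ↓): 111 − 31 = 80°
−90° (square ↓): 80 − 90 = -10 → -10 + 360 = 350°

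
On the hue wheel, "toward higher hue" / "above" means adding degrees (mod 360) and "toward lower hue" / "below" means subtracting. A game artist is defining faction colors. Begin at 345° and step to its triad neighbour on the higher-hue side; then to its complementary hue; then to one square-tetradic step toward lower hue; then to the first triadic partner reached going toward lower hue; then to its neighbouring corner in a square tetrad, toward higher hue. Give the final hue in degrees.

165°

+120° (triadic ↑): 345 + 120 = 465 → 465 − 360 = 105°
+180° (complement): 105 + 180 = 285°
−90° (square ↓): 285 − 90 = 195°
−120° (triadic ↓): 195 − 120 = 75°
+90° (square ↑): 75 + 90 = 165°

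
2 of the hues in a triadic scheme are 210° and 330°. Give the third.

A triad places three hues 120° apart.
The full set through 210° is {90°, 210°, 330°}.
Given {210°, 330°}, the missing hue is 90°.

90°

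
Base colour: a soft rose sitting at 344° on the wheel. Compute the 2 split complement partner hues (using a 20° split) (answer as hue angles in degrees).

Split-complementary hues sit 20° either side of the complement.
Complement of 344°: 344 + 180 = 524 → 524 − 360 = 164°
164 − 20 = 144°
164 + 20 = 184°

144° and 184°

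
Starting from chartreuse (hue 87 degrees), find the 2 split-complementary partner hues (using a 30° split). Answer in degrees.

Split-complementary hues sit 30° either side of the complement.
Complement of 87 degrees: 87 + 180 = 267°
267 − 30 = 237°
267 + 30 = 297°

237° and 297°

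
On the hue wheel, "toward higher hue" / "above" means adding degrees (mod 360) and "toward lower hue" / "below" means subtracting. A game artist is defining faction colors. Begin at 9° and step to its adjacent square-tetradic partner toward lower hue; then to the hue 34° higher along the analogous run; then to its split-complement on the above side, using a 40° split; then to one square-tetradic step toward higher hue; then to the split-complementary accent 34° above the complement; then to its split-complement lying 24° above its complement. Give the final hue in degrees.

321°

−90° (square ↓): 9 − 90 = -81 → -81 + 360 = 279°
+34° (analog 34° ↑): 279 + 34 = 313°
+220° (split-comp 40° ↑): 313 + 220 = 533 → 533 − 360 = 173°
+90° (square ↑): 173 + 90 = 263°
+214° (split-comp 34° ↑): 263 + 214 = 477 → 477 − 360 = 117°
+204° (split-comp 24° ↑): 117 + 204 = 321°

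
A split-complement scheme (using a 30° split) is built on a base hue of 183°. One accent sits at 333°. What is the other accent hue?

33°

Split-complementary hues sit 30° either side of the complement.
Complement of the base 183°: 183 + 180 = 363 → 363 − 360 = 3°
The given accent 333° is 30° one side of 3°; the other accent sits 30° the other side: 3 + 30 = 33°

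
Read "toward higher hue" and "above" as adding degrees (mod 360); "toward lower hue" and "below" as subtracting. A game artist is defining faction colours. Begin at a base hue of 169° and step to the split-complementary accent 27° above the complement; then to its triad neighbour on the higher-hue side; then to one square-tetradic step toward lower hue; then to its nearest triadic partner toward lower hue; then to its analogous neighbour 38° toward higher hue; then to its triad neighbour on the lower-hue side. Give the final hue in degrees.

169 + 207 = 376 → 376 − 360 = 16°   (split-comp 27° ↑)
16 + 120 = 136°   (triadic ↑)
136 − 90 = 46°   (square ↓)
46 − 120 = -74 → -74 + 360 = 286°   (triadic ↓)
286 + 38 = 324°   (analog 38° ↑)
324 − 120 = 204°   (triadic ↓)

204°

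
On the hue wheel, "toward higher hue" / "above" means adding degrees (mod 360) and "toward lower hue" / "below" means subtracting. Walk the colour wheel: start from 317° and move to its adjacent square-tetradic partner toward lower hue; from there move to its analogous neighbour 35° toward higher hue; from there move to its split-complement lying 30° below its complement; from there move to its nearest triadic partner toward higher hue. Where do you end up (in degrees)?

square ↓ −90°: 317 − 90 = 227°
analog 35° ↑ +35°: 227 + 35 = 262°
split-comp 30° ↓ +150°: 262 + 150 = 412 → 412 − 360 = 52°
triadic ↑ +120°: 52 + 120 = 172°

172°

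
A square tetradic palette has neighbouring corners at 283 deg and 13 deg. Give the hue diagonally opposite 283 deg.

103°

A square tetradic scheme places four hues 90° apart; opposite corners are 180° apart.
283 + 180 = 463 → 463 − 360 = 103°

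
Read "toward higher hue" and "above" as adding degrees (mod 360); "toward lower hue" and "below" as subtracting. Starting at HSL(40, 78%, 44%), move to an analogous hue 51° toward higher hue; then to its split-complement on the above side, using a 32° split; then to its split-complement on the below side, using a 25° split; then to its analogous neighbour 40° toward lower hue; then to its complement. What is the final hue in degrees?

40 + 51 = 91°   (analog 51° ↑)
91 + 212 = 303°   (split-comp 32° ↑)
303 + 155 = 458 → 458 − 360 = 98°   (split-comp 25° ↓)
98 − 40 = 58°   (analog 40° ↓)
58 + 180 = 238°   (complement)

238°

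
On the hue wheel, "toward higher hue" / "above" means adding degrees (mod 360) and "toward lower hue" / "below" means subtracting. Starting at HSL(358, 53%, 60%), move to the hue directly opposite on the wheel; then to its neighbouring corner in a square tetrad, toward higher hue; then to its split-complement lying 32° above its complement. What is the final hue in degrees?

+180° (complement): 358 + 180 = 538 → 538 − 360 = 178°
+90° (square ↑): 178 + 90 = 268°
+212° (split-comp 32° ↑): 268 + 212 = 480 → 480 − 360 = 120°

120°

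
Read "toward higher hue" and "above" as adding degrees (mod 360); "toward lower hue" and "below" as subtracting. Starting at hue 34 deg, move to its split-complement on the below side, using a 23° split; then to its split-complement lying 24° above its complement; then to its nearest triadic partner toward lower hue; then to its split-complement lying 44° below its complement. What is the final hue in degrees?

34 + 157 = 191°   (split-comp 23° ↓)
191 + 204 = 395 → 395 − 360 = 35°   (split-comp 24° ↑)
35 − 120 = -85 → -85 + 360 = 275°   (triadic ↓)
275 + 136 = 411 → 411 − 360 = 51°   (split-comp 44° ↓)

51°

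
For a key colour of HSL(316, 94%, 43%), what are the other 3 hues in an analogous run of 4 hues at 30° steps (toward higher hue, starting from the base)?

Analogous hues sit every 30° along the wheel.
316 + 30 = 346°
316 + 60 = 376 → 376 − 360 = 16°
316 + 90 = 406 → 406 − 360 = 46°

346°, 16°, and 46°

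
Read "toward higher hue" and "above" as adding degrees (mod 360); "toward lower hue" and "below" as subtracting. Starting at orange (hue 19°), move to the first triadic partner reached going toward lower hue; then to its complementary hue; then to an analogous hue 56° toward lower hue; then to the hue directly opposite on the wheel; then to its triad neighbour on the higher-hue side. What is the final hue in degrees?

−120° (triadic ↓): 19 − 120 = -101 → -101 + 360 = 259°
+180° (complement): 259 + 180 = 439 → 439 − 360 = 79°
−56° (analog 56° ↓): 79 − 56 = 23°
+180° (complement): 23 + 180 = 203°
+120° (triadic ↑): 203 + 120 = 323°

323°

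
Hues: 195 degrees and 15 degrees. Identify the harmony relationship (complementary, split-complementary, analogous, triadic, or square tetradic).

complementary

Sort the hues: 15°, 195°.
Successive gaps around the wheel: 180°, 180°.
Two hues 180° apart are complementary.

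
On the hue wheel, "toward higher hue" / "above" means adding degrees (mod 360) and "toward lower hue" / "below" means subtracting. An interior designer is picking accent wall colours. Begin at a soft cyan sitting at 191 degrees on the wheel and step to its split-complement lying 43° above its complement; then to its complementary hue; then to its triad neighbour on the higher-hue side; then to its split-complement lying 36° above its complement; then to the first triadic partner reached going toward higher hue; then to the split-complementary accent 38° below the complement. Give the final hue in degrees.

split-comp 43° ↑ +223°: 191 + 223 = 414 → 414 − 360 = 54°
complement +180°: 54 + 180 = 234°
triadic ↑ +120°: 234 + 120 = 354°
split-comp 36° ↑ +216°: 354 + 216 = 570 → 570 − 360 = 210°
triadic ↑ +120°: 210 + 120 = 330°
split-comp 38° ↓ +142°: 330 + 142 = 472 → 472 − 360 = 112°

112°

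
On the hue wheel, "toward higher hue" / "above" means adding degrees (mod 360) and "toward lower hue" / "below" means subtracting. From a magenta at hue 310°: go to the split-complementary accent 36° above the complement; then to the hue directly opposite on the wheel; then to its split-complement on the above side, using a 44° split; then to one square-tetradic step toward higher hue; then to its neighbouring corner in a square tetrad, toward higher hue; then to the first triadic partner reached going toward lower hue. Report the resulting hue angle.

270°

310 + 216 = 526 → 526 − 360 = 166°   (split-comp 36° ↑)
166 + 180 = 346°   (complement)
346 + 224 = 570 → 570 − 360 = 210°   (split-comp 44° ↑)
210 + 90 = 300°   (square ↑)
300 + 90 = 390 → 390 − 360 = 30°   (square ↑)
30 − 120 = -90 → -90 + 360 = 270°   (triadic ↓)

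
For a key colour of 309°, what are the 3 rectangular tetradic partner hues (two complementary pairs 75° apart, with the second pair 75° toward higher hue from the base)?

24°, 129°, 204°

A rectangular tetradic uses two complementary pairs 75° apart: offsets 0°, 75°, 180°, 255°.
309 + 75 = 384 → 384 − 360 = 24°
309 + 180 = 489 → 489 − 360 = 129°
309 + 255 = 564 → 564 − 360 = 204°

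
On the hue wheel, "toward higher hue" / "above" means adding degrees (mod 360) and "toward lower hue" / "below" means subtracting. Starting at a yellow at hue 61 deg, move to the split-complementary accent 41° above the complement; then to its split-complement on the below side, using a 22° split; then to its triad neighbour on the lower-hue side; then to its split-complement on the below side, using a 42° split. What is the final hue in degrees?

98°

+221° (split-comp 41° ↑): 61 + 221 = 282°
+158° (split-comp 22° ↓): 282 + 158 = 440 → 440 − 360 = 80°
−120° (triadic ↓): 80 − 120 = -40 → -40 + 360 = 320°
+138° (split-comp 42° ↓): 320 + 138 = 458 → 458 − 360 = 98°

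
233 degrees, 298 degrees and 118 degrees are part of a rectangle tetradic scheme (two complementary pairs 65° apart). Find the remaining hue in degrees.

53°

A rectangular tetradic uses two complementary pairs 65° apart: offsets 0°, 65°, 180°, 245°.
Among {118°, 233°, 298°}, 118° and 298° are a 180° pair.
The remaining hue 233° needs its own complement: 233 + 180 = 413 → 413 − 360 = 53°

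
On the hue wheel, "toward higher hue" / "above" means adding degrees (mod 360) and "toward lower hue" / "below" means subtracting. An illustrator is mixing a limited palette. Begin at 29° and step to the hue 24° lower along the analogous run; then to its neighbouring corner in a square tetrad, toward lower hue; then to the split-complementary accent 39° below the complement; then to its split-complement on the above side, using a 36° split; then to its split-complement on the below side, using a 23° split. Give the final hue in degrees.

analog 24° ↓ −24°: 29 − 24 = 5°
square ↓ −90°: 5 − 90 = -85 → -85 + 360 = 275°
split-comp 39° ↓ +141°: 275 + 141 = 416 → 416 − 360 = 56°
split-comp 36° ↑ +216°: 56 + 216 = 272°
split-comp 23° ↓ +157°: 272 + 157 = 429 → 429 − 360 = 69°

69°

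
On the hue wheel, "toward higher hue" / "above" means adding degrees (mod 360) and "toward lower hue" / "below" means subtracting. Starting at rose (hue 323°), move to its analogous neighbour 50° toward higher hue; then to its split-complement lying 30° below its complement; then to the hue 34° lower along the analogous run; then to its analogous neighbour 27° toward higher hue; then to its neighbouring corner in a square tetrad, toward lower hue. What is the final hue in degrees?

+50° (analog 50° ↑): 323 + 50 = 373 → 373 − 360 = 13°
+150° (split-comp 30° ↓): 13 + 150 = 163°
−34° (analog 34° ↓): 163 − 34 = 129°
+27° (analog 27° ↑): 129 + 27 = 156°
−90° (square ↓): 156 − 90 = 66°

66°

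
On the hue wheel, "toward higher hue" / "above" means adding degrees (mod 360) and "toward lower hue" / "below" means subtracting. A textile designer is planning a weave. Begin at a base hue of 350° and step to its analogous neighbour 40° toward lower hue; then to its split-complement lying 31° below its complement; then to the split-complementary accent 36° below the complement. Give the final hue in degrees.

243°

350 − 40 = 310°   (analog 40° ↓)
310 + 149 = 459 → 459 − 360 = 99°   (split-comp 31° ↓)
99 + 144 = 243°   (split-comp 36° ↓)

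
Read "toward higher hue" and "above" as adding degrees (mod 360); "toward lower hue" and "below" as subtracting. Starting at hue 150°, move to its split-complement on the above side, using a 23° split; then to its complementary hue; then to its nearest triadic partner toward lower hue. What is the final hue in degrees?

53°

150 + 203 = 353°   (split-comp 23° ↑)
353 + 180 = 533 → 533 − 360 = 173°   (complement)
173 − 120 = 53°   (triadic ↓)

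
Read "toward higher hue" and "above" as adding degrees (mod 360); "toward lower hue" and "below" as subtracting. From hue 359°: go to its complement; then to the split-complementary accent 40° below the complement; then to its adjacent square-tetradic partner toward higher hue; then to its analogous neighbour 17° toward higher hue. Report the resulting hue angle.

359 + 180 = 539 → 539 − 360 = 179°   (complement)
179 + 140 = 319°   (split-comp 40° ↓)
319 + 90 = 409 → 409 − 360 = 49°   (square ↑)
49 + 17 = 66°   (analog 17° ↑)

66°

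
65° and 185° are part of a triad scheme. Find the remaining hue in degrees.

A triad places three hues 120° apart.
The full set through 65° is {65°, 185°, 305°}.
Given {65°, 185°}, the missing hue is 305°.

305°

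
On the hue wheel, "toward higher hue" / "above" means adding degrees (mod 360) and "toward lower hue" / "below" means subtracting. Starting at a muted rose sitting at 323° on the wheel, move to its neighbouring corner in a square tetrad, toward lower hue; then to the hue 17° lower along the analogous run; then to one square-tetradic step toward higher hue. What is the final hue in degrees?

−90° (square ↓): 323 − 90 = 233°
−17° (analog 17° ↓): 233 − 17 = 216°
+90° (square ↑): 216 + 90 = 306°

306°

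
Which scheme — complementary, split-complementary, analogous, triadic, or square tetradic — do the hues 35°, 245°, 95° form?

Sort the hues: 35°, 95°, 245°.
Successive gaps around the wheel: 60°, 150°, 150°.
Two 150° gaps and one 60° gap — a base hue opposite a pair of accents 30° either side of its complement — is the split-complementary pattern.

split-complementary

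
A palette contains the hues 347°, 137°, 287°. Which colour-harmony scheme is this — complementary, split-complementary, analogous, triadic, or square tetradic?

Sort the hues: 137°, 287°, 347°.
Successive gaps around the wheel: 150°, 60°, 150°.
Two 150° gaps and one 60° gap — a base hue opposite a pair of accents 30° either side of its complement — is the split-complementary pattern.

split-complementary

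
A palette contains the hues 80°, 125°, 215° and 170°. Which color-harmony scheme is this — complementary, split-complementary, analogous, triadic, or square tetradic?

Sort the hues: 80°, 125°, 170°, 215°.
Successive gaps around the wheel: 45°, 45°, 45°, 225°.
A run of hues at equal small steps (45°) with one large closing gap is an analogous group.

analogous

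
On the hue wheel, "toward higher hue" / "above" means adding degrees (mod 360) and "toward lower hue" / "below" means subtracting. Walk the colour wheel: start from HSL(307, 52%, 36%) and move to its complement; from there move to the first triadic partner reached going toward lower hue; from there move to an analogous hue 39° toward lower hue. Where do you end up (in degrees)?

328°

complement +180°: 307 + 180 = 487 → 487 − 360 = 127°
triadic ↓ −120°: 127 − 120 = 7°
analog 39° ↓ −39°: 7 − 39 = -32 → -32 + 360 = 328°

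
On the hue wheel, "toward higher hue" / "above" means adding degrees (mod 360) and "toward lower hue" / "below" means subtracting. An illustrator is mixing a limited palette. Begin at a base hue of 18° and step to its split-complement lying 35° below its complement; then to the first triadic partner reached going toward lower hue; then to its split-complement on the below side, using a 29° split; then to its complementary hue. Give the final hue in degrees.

14°

+145° (split-comp 35° ↓): 18 + 145 = 163°
−120° (triadic ↓): 163 − 120 = 43°
+151° (split-comp 29° ↓): 43 + 151 = 194°
+180° (complement): 194 + 180 = 374 → 374 − 360 = 14°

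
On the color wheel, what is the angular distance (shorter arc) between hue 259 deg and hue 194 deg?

65°

|259 − 194| = 65.
65 ≤ 180, so the shorter arc is 65°.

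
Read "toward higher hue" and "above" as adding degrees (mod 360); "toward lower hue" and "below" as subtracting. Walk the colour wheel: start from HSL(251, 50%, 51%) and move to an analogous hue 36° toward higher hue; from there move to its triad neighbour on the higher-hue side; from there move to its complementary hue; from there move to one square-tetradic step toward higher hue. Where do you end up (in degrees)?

317°

analog 36° ↑ +36°: 251 + 36 = 287°
triadic ↑ +120°: 287 + 120 = 407 → 407 − 360 = 47°
complement +180°: 47 + 180 = 227°
square ↑ +90°: 227 + 90 = 317°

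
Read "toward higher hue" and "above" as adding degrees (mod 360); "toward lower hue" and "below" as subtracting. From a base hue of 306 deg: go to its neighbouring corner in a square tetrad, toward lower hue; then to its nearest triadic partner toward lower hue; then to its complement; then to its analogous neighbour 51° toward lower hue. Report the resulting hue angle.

square ↓ −90°: 306 − 90 = 216°
triadic ↓ −120°: 216 − 120 = 96°
complement +180°: 96 + 180 = 276°
analog 51° ↓ −51°: 276 − 51 = 225°

225°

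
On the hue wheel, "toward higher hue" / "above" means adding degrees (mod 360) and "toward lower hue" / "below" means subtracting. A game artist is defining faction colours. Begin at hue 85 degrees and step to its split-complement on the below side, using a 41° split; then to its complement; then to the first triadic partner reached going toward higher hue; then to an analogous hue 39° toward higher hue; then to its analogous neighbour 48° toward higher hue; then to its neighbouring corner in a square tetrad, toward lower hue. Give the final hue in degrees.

161°

85 + 139 = 224°   (split-comp 41° ↓)
224 + 180 = 404 → 404 − 360 = 44°   (complement)
44 + 120 = 164°   (triadic ↑)
164 + 39 = 203°   (analog 39° ↑)
203 + 48 = 251°   (analog 48° ↑)
251 − 90 = 161°   (square ↓)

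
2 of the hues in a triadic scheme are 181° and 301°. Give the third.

61°

A triad places three hues 120° apart.
The full set through 181° is {61°, 181°, 301°}.
Given {181°, 301°}, the missing hue is 61°.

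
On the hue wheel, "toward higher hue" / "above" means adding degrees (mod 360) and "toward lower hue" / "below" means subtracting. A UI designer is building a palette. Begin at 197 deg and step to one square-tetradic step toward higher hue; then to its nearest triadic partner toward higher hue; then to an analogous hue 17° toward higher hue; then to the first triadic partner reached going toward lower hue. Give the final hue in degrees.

304°

+90° (square ↑): 197 + 90 = 287°
+120° (triadic ↑): 287 + 120 = 407 → 407 − 360 = 47°
+17° (analog 17° ↑): 47 + 17 = 64°
−120° (triadic ↓): 64 − 120 = -56 → -56 + 360 = 304°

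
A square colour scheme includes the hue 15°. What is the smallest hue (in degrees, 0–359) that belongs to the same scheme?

A square tetradic scheme places four hues every 90°.
The full set through 15° is {15°, 105°, 195°, 285°}.

15°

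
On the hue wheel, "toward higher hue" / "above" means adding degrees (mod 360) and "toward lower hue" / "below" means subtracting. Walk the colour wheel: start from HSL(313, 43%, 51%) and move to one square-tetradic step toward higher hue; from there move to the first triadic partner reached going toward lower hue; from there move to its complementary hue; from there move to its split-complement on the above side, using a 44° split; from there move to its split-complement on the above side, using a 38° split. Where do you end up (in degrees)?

185°

313 + 90 = 403 → 403 − 360 = 43°   (square ↑)
43 − 120 = -77 → -77 + 360 = 283°   (triadic ↓)
283 + 180 = 463 → 463 − 360 = 103°   (complement)
103 + 224 = 327°   (split-comp 44° ↑)
327 + 218 = 545 → 545 − 360 = 185°   (split-comp 38° ↑)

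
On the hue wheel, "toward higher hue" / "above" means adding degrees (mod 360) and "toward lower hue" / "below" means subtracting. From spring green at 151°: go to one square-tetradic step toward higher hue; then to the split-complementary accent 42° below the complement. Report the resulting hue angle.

+90° (square ↑): 151 + 90 = 241°
+138° (split-comp 42° ↓): 241 + 138 = 379 → 379 − 360 = 19°

19°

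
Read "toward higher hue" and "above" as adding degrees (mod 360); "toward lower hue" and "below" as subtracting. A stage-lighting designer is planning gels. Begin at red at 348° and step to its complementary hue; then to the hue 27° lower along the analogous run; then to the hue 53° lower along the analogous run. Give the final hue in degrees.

88°

348 + 180 = 528 → 528 − 360 = 168°   (complement)
168 − 27 = 141°   (analog 27° ↓)
141 − 53 = 88°   (analog 53° ↓)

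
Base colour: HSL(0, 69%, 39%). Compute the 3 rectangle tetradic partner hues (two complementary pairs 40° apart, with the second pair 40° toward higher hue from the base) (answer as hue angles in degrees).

40°, 180°, 220°

A rectangular tetradic uses two complementary pairs 40° apart: offsets 0°, 40°, 180°, 220°.
0 + 40 = 40°
0 + 180 = 180°
0 + 220 = 220°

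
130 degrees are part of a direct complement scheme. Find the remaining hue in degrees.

The complement sits 180° across the wheel.
The full set through 130° is {130°, 310°}.
Given {130°}, the missing hue is 310°.

310°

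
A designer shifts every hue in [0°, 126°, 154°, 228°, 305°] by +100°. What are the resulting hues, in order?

0 + 100 = 100°
126 + 100 = 226°
154 + 100 = 254°
228 + 100 = 328°
305 + 100 = 405 → 405 − 360 = 45°

100°, 226°, 254°, 328°, 45°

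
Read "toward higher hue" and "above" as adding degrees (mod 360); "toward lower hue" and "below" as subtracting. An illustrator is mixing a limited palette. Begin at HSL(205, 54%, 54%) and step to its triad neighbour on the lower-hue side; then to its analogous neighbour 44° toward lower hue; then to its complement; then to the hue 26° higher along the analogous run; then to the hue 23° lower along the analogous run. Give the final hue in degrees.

224°

triadic ↓ −120°: 205 − 120 = 85°
analog 44° ↓ −44°: 85 − 44 = 41°
complement +180°: 41 + 180 = 221°
analog 26° ↑ +26°: 221 + 26 = 247°
analog 23° ↓ −23°: 247 − 23 = 224°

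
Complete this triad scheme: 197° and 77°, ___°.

A triad places three hues 120° apart.
The full set through 77° is {77°, 197°, 317°}.
Given {77°, 197°}, the missing hue is 317°.

317°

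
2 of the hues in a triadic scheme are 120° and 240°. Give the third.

A triad places three hues 120° apart.
The full set through 120° is {0°, 120°, 240°}.
Given {120°, 240°}, the missing hue is 0°.

0°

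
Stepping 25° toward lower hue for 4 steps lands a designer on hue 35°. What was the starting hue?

135°

4 steps of 25° (toward lower hue) give a net shift of −100°.
Start = end − shift: 35 + 100 = 135°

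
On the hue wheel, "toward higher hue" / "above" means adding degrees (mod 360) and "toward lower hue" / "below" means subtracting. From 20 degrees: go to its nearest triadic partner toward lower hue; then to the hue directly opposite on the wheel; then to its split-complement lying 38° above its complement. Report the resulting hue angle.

triadic ↓ −120°: 20 − 120 = -100 → -100 + 360 = 260°
complement +180°: 260 + 180 = 440 → 440 − 360 = 80°
split-comp 38° ↑ +218°: 80 + 218 = 298°

298°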